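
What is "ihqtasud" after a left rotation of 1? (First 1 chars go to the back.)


Input: 'ihqtasud', shift = 1
Operation: split at index 1 and swap parts
Front part s[0:1] = 'i'
Back part s[1:] = 'hqtasud'
Rotated = back + front = 'hqtasud' + 'i'
Result: hqtasudi


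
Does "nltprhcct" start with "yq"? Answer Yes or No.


Input string: 'nltprhcct'
Prefix to check: 'yq'
First 2 characters of input: 'nl'
Match: False
Result: No


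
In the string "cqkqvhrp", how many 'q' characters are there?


Input string: 'cqkqvhrp'
Target character: 'q'
Scan each position: s[1]='q', s[3]='q'
Matches found at indices: 1, 3
Total: 2


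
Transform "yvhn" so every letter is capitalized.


Input string: 'yvhn'
Operation: convert each letter to uppercase
Mapping: 'y'->'Y', 'v'->'V', 'h'->'H', 'n'->'N'
Result: YVHN


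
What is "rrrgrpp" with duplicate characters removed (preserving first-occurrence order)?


Input: 'rrrgrpp'
Operation: keep first occurrence of each character
Scan: s[0]='r' new -> keep; s[1]='r' seen -> skip; s[2]='r' seen -> skip; s[3]='g' new -> keep; s[4]='r' seen -> skip; s[5]='p' new -> keep; s[6]='p' seen -> skip
Result: rgp


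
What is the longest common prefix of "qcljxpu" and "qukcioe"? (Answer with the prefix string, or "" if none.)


String 1: 'qcljxpu'
String 2: 'qukcioe'
Compare position by position:
pos 0: 'q' vs 'q' match
pos 1: 'c' vs 'u' differ -> stop
Longest common prefix: "q" (length 1)


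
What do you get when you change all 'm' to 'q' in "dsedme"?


Input string: 'dsedme'
Operation: replace 'm' with 'q'
Positions of 'm': 4
After replacement: dsedqe


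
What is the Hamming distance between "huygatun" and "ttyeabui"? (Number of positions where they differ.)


String 1: 'huygatun'
String 2: 'ttyeabui'
Compare each position: pos 0: 'h'!='t', pos 1: 'u'!='t', pos 2: 'y'=='y', pos 3: 'g'!='e', pos 4: 'a'=='a', pos 5: 't'!='b', pos 6: 'u'=='u', pos 7: 'n'!='i'
Differing positions: 5
Hamming distance: 5


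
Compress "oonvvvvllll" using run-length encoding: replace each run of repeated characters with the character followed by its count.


Input: 'oonvvvvllll'
Operation: identify consecutive runs
Runs: 'oo' -> o2, 'n' -> n1, 'vvvv' -> v4, 'llll' -> l4
Encoded: o2n1v4l4


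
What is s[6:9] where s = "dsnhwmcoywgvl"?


Input string: 'dsnhwmcoywgvl'
Operation: slice [6:9]
Extract characters: s[6]='c', s[7]='o', s[8]='y'
Result: coy


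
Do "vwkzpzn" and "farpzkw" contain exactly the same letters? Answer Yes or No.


String 1: 'vwkzpzn' -> sorted: 'knpvwzz'
String 2: 'farpzkw' -> sorted: 'afkprwz'
Compare sorted forms: 'knpvwzz' != 'afkprwz'
Anagram: No


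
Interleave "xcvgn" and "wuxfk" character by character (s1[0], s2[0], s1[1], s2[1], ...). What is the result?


String 1: 'xcvgn'
String 2: 'wuxfk'
Operation: alternate characters
Pairs: 'x'+'w', 'c'+'u', 'v'+'x', 'g'+'f', 'n'+'k'
Result: xwcuvxgfnk


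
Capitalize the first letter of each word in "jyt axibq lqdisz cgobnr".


Input string: 'jyt axibq lqdisz cgobnr'
Operation: capitalize first letter of each word
Word transformations: 'jyt'->'Jyt', 'axibq'->'Axibq', 'lqdisz'->'Lqdisz', 'cgobnr'->'Cgobnr'
Result: Jyt Axibq Lqdisz Cgobnr


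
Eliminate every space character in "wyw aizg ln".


Input string: 'wyw aizg ln'
Operation: remove all spaces
Words: 'wyw', 'aizg', 'ln'
Join without spaces: wywaizgln


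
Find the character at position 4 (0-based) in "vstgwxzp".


Input string: 'vstgwxzp'
Operation: get character at index 4
Index mapping: s[0]='v', s[1]='s', s[2]='t', s[3]='g', s[4]='w'
Result: 'w'


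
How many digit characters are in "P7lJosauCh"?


Input string: 'P7lJosauCh'
Operation: count digit characters (0-9)
Scan: 'P', '7'(digit), 'l', 'J', 'o', 's', 'a', 'u', 'C', 'h'
Digits found: 1
Result: 1


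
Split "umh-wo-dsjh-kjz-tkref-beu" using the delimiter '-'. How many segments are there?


Input string: 'umh-wo-dsjh-kjz-tkref-beu'
Delimiter: '-'
Split result: 'umh', 'wo', 'dsjh', 'kjz', 'tkref', 'beu'
Number of parts: 6


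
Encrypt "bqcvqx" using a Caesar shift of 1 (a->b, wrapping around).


Input: 'bqcvqx', shift = 1
Operation: for each letter, (position + 1) mod 26
Mapping: 'b'(1+1=2)->'c', 'q'(16+1=17)->'r', 'c'(2+1=3)->'d', 'v'(21+1=22)->'w', 'q'(16+1=17)->'r', 'x'(23+1=24)->'y'
Result: crdwry


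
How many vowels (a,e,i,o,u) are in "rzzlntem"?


Input string: 'rzzlntem'
Operation: count vowels (a, e, i, o, u)
Scan: s[0]='r', s[1]='z', s[2]='z', s[3]='l', s[4]='n', s[5]='t', s[6]='e' (vowel), s[7]='m'
Vowels found: 1
Result: 1


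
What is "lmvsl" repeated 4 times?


Input string: 'lmvsl'
Operation: repeat 4 times
Concatenation: 'lmvsl' + 'lmvsl' + 'lmvsl' + 'lmvsl'
Result: lmvsllmvsllmvsllmvsl


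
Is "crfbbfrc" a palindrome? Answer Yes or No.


Input string: 'crfbbfrc'
Reversed: 'crfbbfrc'
Compare pairs: s[0]='c' vs s[7]='c' (match), s[1]='r' vs s[6]='r' (match), s[2]='f' vs s[5]='f' (match), s[3]='b' vs s[4]='b' (match)
Palindrome: Yes


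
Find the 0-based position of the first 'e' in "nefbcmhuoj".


Input string: 'nefbcmhuoj'
Target: 'e'
Scanning left to right: s[0]='n', s[1]='e'
First match at index: 1


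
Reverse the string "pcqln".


Input string: 'pcqln'
Operation: reverse character order
Original order: 'p' -> 'c' -> 'q' -> 'l' -> 'n'
Reversed order: 'n' -> 'l' -> 'q' -> 'c' -> 'p'
Result: nlqcp


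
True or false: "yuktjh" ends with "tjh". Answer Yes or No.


Input string: 'yuktjh'
Suffix to check: 'tjh'
Last 3 characters of input: 'tjh'
Match: True
Result: Yes


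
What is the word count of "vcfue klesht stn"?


Input string: 'vcfue klesht stn'
Operation: split by spaces
Words found: 'vcfue', 'klesht', 'stn'
Word count: 3


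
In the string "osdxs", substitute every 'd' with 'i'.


Input string: 'osdxs'
Operation: replace 'd' with 'i'
Positions of 'd': 2
After replacement: osixs


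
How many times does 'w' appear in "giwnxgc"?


Input string: 'giwnxgc'
Target character: 'w'
Scan each position: s[2]='w'
Matches found at indices: 2
Total: 1


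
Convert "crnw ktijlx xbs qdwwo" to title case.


Input string: 'crnw ktijlx xbs qdwwo'
Operation: capitalize first letter of each word
Word transformations: 'crnw'->'Crnw', 'ktijlx'->'Ktijlx', 'xbs'->'Xbs', 'qdwwo'->'Qdwwo'
Result: Crnw Ktijlx Xbs Qdwwo


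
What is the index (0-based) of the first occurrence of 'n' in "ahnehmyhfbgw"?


Input string: 'ahnehmyhfbgw'
Target: 'n'
Scanning left to right: s[0]='a', s[1]='h', s[2]='n'
First match at index: 2


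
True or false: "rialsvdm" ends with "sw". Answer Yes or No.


Input string: 'rialsvdm'
Suffix to check: 'sw'
Last 2 characters of input: 'dm'
Match: False
Result: No


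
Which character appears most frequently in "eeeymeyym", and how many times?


Input: 'eeeymeyym'
Operation: tally each character
Counts: 'e':4, 'm':2, 'y':3
Maximum: 'e' appears 4 times


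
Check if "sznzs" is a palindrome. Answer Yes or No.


Input string: 'sznzs'
Reversed: 'sznzs'
Compare pairs: s[0]='s' vs s[4]='s' (match), s[1]='z' vs s[3]='z' (match)
Palindrome: Yes


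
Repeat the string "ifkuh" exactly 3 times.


Input string: 'ifkuh'
Operation: repeat 3 times
Concatenation: 'ifkuh' + 'ifkuh' + 'ifkuh'
Result: ifkuhifkuhifkuh


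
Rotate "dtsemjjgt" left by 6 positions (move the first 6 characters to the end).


Input: 'dtsemjjgt', shift = 6
Operation: split at index 6 and swap parts
Front part s[0:6] = 'dtsemj'
Back part s[6:] = 'jgt'
Rotated = back + front = 'jgt' + 'dtsemj'
Result: jgtdtsemj


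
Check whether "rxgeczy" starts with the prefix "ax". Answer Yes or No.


Input string: 'rxgeczy'
Prefix to check: 'ax'
First 2 characters of input: 'rx'
Match: False
Result: No


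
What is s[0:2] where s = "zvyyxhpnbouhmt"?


Input string: 'zvyyxhpnbouhmt'
Operation: slice [0:2]
Extract characters: s[0]='z', s[1]='v'
Result: zv


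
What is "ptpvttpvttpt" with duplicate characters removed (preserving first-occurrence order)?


Input: 'ptpvttpvttpt'
Operation: keep first occurrence of each character
Scan: s[0]='p' new -> keep; s[1]='t' new -> keep; s[2]='p' seen -> skip; s[3]='v' new -> keep; s[4]='t' seen -> skip; s[5]='t' seen -> skip; s[6]='p' seen -> skip; s[7]='v' seen -> skip; s[8]='t' seen -> skip; s[9]='t' seen -> skip; s[10]='p' seen -> skip; s[11]='t' seen -> skip
Result: ptv


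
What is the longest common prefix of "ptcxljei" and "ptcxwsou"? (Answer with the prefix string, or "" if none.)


String 1: 'ptcxljei'
String 2: 'ptcxwsou'
Compare position by position:
pos 0: 'p' vs 'p' match
pos 1: 't' vs 't' match
pos 2: 'c' vs 'c' match
pos 3: 'x' vs 'x' match
pos 4: 'l' vs 'w' differ -> stop
Longest common prefix: "ptcx" (length 4)


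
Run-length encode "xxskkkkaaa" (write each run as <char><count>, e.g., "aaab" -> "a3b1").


Input: 'xxskkkkaaa'
Operation: identify consecutive runs
Runs: 'xx' -> x2, 's' -> s1, 'kkkk' -> k4, 'aaa' -> a3
Encoded: x2s1k4a3


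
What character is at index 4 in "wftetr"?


Input string: 'wftetr'
Operation: get character at index 4
Index mapping: s[0]='w', s[1]='f', s[2]='t', s[3]='e', s[4]='t'
Result: 't'


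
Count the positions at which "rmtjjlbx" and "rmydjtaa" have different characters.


String 1: 'rmtjjlbx'
String 2: 'rmydjtaa'
Compare each position: pos 0: 'r'=='r', pos 1: 'm'=='m', pos 2: 't'!='y', pos 3: 'j'!='d', pos 4: 'j'=='j', pos 5: 'l'!='t', pos 6: 'b'!='a', pos 7: 'x'!='a'
Differing positions: 5
Hamming distance: 5


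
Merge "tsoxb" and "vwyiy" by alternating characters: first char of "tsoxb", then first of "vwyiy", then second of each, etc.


String 1: 'tsoxb'
String 2: 'vwyiy'
Operation: alternate characters
Pairs: 't'+'v', 's'+'w', 'o'+'y', 'x'+'i', 'b'+'y'
Result: tvswoyxiby


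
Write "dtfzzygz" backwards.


Input string: 'dtfzzygz'
Operation: reverse character order
Original order: 'd' -> 't' -> 'f' -> 'z' -> 'z' -> 'y' -> 'g' -> 'z'
Reversed order: 'z' -> 'g' -> 'y' -> 'z' -> 'z' -> 'f' -> 't' -> 'd'
Result: zgyzzftd


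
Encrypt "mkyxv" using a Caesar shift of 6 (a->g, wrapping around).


Input: 'mkyxv', shift = 6
Operation: for each letter, (position + 6) mod 26
Mapping: 'm'(12+6=18)->'s', 'k'(10+6=16)->'q', 'y'(24+6=30, 30 mod 26=4)->'e', 'x'(23+6=29, 29 mod 26=3)->'d', 'v'(21+6=27, 27 mod 26=1)->'b'
Result: sqedb


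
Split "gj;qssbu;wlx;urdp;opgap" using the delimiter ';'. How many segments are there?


Input string: 'gj;qssbu;wlx;urdp;opgap'
Delimiter: ';'
Split result: 'gj', 'qssbu', 'wlx', 'urdp', 'opgap'
Number of parts: 5


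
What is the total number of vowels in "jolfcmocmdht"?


Input string: 'jolfcmocmdht'
Operation: count vowels (a, e, i, o, u)
Scan: s[0]='j', s[1]='o' (vowel), s[2]='l', s[3]='f', s[4]='c', s[5]='m', s[6]='o' (vowel), s[7]='c', s[8]='m', s[9]='d', s[10]='h', s[11]='t'
Vowels found: 2
Result: 2


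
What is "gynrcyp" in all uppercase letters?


Input string: 'gynrcyp'
Operation: convert each letter to uppercase
Mapping: 'g'->'G', 'y'->'Y', 'n'->'N', 'r'->'R', 'c'->'C', 'y'->'Y', 'p'->'P'
Result: GYNRCYP


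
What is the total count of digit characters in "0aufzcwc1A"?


Input string: '0aufzcwc1A'
Operation: count digit characters (0-9)
Scan: '0'(digit), 'a', 'u', 'f', 'z', 'c', 'w', 'c', '1'(digit), 'A'
Digits found: 2
Result: 2


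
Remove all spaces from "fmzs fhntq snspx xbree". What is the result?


Input string: 'fmzs fhntq snspx xbree'
Operation: remove all spaces
Words: 'fmzs', 'fhntq', 'snspx', 'xbree'
Join without spaces: fmzsfhntqsnspxxbree


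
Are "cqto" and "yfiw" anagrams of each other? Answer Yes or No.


String 1: 'cqto' -> sorted: 'coqt'
String 2: 'yfiw' -> sorted: 'fiwy'
Compare sorted forms: 'coqt' != 'fiwy'
Anagram: No


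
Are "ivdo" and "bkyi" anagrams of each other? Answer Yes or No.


String 1: 'ivdo' -> sorted: 'diov'
String 2: 'bkyi' -> sorted: 'biky'
Compare sorted forms: 'diov' != 'biky'
Anagram: No


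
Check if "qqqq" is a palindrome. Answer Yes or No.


Input string: 'qqqq'
Reversed: 'qqqq'
Compare pairs: s[0]='q' vs s[3]='q' (match), s[1]='q' vs s[2]='q' (match)
Palindrome: Yes


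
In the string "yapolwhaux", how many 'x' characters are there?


Input string: 'yapolwhaux'
Target character: 'x'
Scan each position: s[9]='x'
Matches found at indices: 9
Total: 1


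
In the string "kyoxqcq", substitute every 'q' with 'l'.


Input string: 'kyoxqcq'
Operation: replace 'q' with 'l'
Positions of 'q': 4, 6
After replacement: kyoxlcl


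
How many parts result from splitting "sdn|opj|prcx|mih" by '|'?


Input string: 'sdn|opj|prcx|mih'
Delimiter: '|'
Split result: 'sdn', 'opj', 'prcx', 'mih'
Number of parts: 4


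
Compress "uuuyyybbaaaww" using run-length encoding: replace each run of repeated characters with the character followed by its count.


Input: 'uuuyyybbaaaww'
Operation: identify consecutive runs
Runs: 'uuu' -> u3, 'yyy' -> y3, 'bb' -> b2, 'aaa' -> a3, 'ww' -> w2
Encoded: u3y3b2a3w2


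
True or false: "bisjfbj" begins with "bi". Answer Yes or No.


Input string: 'bisjfbj'
Prefix to check: 'bi'
First 2 characters of input: 'bi'
Match: True
Result: Yes


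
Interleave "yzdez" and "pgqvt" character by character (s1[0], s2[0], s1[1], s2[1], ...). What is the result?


String 1: 'yzdez'
String 2: 'pgqvt'
Operation: alternate characters
Pairs: 'y'+'p', 'z'+'g', 'd'+'q', 'e'+'v', 'z'+'t'
Result: ypzgdqevzt


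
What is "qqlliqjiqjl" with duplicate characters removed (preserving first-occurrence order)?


Input: 'qqlliqjiqjl'
Operation: keep first occurrence of each character
Scan: s[0]='q' new -> keep; s[1]='q' seen -> skip; s[2]='l' new -> keep; s[3]='l' seen -> skip; s[4]='i' new -> keep; s[5]='q' seen -> skip; s[6]='j' new -> keep; s[7]='i' seen -> skip; s[8]='q' seen -> skip; s[9]='j' seen -> skip; s[10]='l' seen -> skip
Result: qlij


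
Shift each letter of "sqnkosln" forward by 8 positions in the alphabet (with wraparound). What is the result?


Input: 'sqnkosln', shift = 8
Operation: for each letter, (position + 8) mod 26
Mapping: 's'(18+8=26, 26 mod 26=0)->'a', 'q'(16+8=24)->'y', 'n'(13+8=21)->'v', 'k'(10+8=18)->'s', 'o'(14+8=22)->'w', 's'(18+8=26, 26 mod 26=0)->'a', 'l'(11+8=19)->'t', 'n'(13+8=21)->'v'
Result: ayvswatv


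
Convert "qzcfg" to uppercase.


Input string: 'qzcfg'
Operation: convert each letter to uppercase
Mapping: 'q'->'Q', 'z'->'Z', 'c'->'C', 'f'->'F', 'g'->'G'
Result: QZCFG


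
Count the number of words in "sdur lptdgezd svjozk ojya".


Input string: 'sdur lptdgezd svjozk ojya'
Operation: split by spaces
Words found: 'sdur', 'lptdgezd', 'svjozk', 'ojya'
Word count: 4


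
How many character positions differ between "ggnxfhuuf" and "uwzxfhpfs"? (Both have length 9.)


String 1: 'ggnxfhuuf'
String 2: 'uwzxfhpfs'
Compare each position: pos 0: 'g'!='u', pos 1: 'g'!='w', pos 2: 'n'!='z', pos 3: 'x'=='x', pos 4: 'f'=='f', pos 5: 'h'=='h', pos 6: 'u'!='p', pos 7: 'u'!='f', pos 8: 'f'!='s'
Differing positions: 6
Hamming distance: 6


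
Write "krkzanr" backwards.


Input string: 'krkzanr'
Operation: reverse character order
Original order: 'k' -> 'r' -> 'k' -> 'z' -> 'a' -> 'n' -> 'r'
Reversed order: 'r' -> 'n' -> 'a' -> 'z' -> 'k' -> 'r' -> 'k'
Result: rnazkrk


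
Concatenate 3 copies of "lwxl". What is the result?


Input string: 'lwxl'
Operation: repeat 3 times
Concatenation: 'lwxl' + 'lwxl' + 'lwxl'
Result: lwxllwxllwxl


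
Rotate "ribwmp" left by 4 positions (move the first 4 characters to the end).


Input: 'ribwmp', shift = 4
Operation: split at index 4 and swap parts
Front part s[0:4] = 'ribw'
Back part s[4:] = 'mp'
Rotated = back + front = 'mp' + 'ribw'
Result: mpribw


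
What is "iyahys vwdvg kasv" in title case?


Input string: 'iyahys vwdvg kasv'
Operation: capitalize first letter of each word
Word transformations: 'iyahys'->'Iyahys', 'vwdvg'->'Vwdvg', 'kasv'->'Kasv'
Result: Iyahys Vwdvg Kasv


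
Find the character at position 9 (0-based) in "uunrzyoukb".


Input string: 'uunrzyoukb'
Operation: get character at index 9
Index mapping: s[0]='u', s[1]='u', s[2]='n', s[3]='r', s[4]='z', s[5]='y', s[6]='o', s[7]='u', s[8]='k', s[9]='b'
Result: 'b'


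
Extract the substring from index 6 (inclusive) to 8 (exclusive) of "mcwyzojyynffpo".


Input string: 'mcwyzojyynffpo'
Operation: slice [6:8]
Extract characters: s[6]='j', s[7]='y'
Result: jy


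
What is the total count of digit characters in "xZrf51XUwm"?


Input string: 'xZrf51XUwm'
Operation: count digit characters (0-9)
Scan: 'x', 'Z', 'r', 'f', '5'(digit), '1'(digit), 'X', 'U', 'w', 'm'
Digits found: 2
Result: 2


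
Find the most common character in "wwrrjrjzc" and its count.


Input: 'wwrrjrjzc'
Operation: tally each character
Counts: 'c':1, 'j':2, 'r':3, 'w':2, 'z':1
Maximum: 'r' appears 3 times


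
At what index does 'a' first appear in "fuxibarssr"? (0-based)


Input string: 'fuxibarssr'
Target: 'a'
Scanning left to right: s[0]='f', s[1]='u', s[2]='x', s[3]='i', s[4]='b', s[5]='a'
First match at index: 5


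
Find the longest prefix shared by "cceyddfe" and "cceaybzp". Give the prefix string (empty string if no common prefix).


String 1: 'cceyddfe'
String 2: 'cceaybzp'
Compare position by position:
pos 0: 'c' vs 'c' match
pos 1: 'c' vs 'c' match
pos 2: 'e' vs 'e' match
pos 3: 'y' vs 'a' differ -> stop
Longest common prefix: "cce" (length 3)


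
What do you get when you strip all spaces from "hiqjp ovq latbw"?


Input string: 'hiqjp ovq latbw'
Operation: remove all spaces
Words: 'hiqjp', 'ovq', 'latbw'
Join without spaces: hiqjpovqlatbw


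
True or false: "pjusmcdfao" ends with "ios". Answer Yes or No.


Input string: 'pjusmcdfao'
Suffix to check: 'ios'
Last 3 characters of input: 'fao'
Match: False
Result: No


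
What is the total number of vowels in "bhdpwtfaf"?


Input string: 'bhdpwtfaf'
Operation: count vowels (a, e, i, o, u)
Scan: s[0]='b', s[1]='h', s[2]='d', s[3]='p', s[4]='w', s[5]='t', s[6]='f', s[7]='a' (vowel), s[8]='f'
Vowels found: 1
Result: 1


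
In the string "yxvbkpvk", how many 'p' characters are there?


Input string: 'yxvbkpvk'
Target character: 'p'
Scan each position: s[5]='p'
Matches found at indices: 5
Total: 1


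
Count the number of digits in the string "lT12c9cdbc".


Input string: 'lT12c9cdbc'
Operation: count digit characters (0-9)
Scan: 'l', 'T', '1'(digit), '2'(digit), 'c', '9'(digit), 'c', 'd', 'b', 'c'
Digits found: 3
Result: 3


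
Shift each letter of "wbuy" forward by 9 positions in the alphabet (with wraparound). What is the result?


Input: 'wbuy', shift = 9
Operation: for each letter, (position + 9) mod 26
Mapping: 'w'(22+9=31, 31 mod 26=5)->'f', 'b'(1+9=10)->'k', 'u'(20+9=29, 29 mod 26=3)->'d', 'y'(24+9=33, 33 mod 26=7)->'h'
Result: fkdh


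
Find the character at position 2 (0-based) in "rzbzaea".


Input string: 'rzbzaea'
Operation: get character at index 2
Index mapping: s[0]='r', s[1]='z', s[2]='b'
Result: 'b'


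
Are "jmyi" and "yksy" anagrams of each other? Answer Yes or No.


String 1: 'jmyi' -> sorted: 'ijmy'
String 2: 'yksy' -> sorted: 'ksyy'
Compare sorted forms: 'ijmy' != 'ksyy'
Anagram: No


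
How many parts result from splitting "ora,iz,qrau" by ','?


Input string: 'ora,iz,qrau'
Delimiter: ','
Split result: 'ora', 'iz', 'qrau'
Number of parts: 3


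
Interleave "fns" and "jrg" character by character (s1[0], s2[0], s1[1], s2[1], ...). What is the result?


String 1: 'fns'
String 2: 'jrg'
Operation: alternate characters
Pairs: 'f'+'j', 'n'+'r', 's'+'g'
Result: fjnrsg


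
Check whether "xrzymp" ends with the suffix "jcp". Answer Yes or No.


Input string: 'xrzymp'
Suffix to check: 'jcp'
Last 3 characters of input: 'ymp'
Match: False
Result: No


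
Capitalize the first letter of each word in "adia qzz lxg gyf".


Input string: 'adia qzz lxg gyf'
Operation: capitalize first letter of each word
Word transformations: 'adia'->'Adia', 'qzz'->'Qzz', 'lxg'->'Lxg', 'gyf'->'Gyf'
Result: Adia Qzz Lxg Gyf


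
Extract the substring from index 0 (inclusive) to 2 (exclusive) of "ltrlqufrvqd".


Input string: 'ltrlqufrvqd'
Operation: slice [0:2]
Extract characters: s[0]='l', s[1]='t'
Result: lt


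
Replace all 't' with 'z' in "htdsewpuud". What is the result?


Input string: 'htdsewpuud'
Operation: replace 't' with 'z'
Positions of 't': 1
After replacement: hzdsewpuud


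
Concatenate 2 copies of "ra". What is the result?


Input string: 'ra'
Operation: repeat 2 times
Concatenation: 'ra' + 'ra'
Result: rara


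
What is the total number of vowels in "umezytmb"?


Input string: 'umezytmb'
Operation: count vowels (a, e, i, o, u)
Scan: s[0]='u' (vowel), s[1]='m', s[2]='e' (vowel), s[3]='z', s[4]='y', s[5]='t', s[6]='m', s[7]='b'
Vowels found: 2
Result: 2


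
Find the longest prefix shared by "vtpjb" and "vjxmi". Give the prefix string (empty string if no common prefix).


String 1: 'vtpjb'
String 2: 'vjxmi'
Compare position by position:
pos 0: 'v' vs 'v' match
pos 1: 't' vs 'j' differ -> stop
Longest common prefix: "v" (length 1)


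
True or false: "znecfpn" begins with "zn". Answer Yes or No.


Input string: 'znecfpn'
Prefix to check: 'zn'
First 2 characters of input: 'zn'
Match: True
Result: Yes


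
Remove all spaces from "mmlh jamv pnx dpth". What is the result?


Input string: 'mmlh jamv pnx dpth'
Operation: remove all spaces
Words: 'mmlh', 'jamv', 'pnx', 'dpth'
Join without spaces: mmlhjamvpnxdpth


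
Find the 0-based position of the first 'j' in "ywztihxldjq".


Input string: 'ywztihxldjq'
Target: 'j'
Scanning left to right: s[0]='y', s[1]='w', s[2]='z', s[3]='t', s[4]='i', s[5]='h', s[6]='x', s[7]='l', s[8]='d', s[9]='j'
First match at index: 9


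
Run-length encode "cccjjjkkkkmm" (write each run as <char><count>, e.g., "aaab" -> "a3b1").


Input: 'cccjjjkkkkmm'
Operation: identify consecutive runs
Runs: 'ccc' -> c3, 'jjj' -> j3, 'kkkk' -> k4, 'mm' -> m2
Encoded: c3j3k4m2


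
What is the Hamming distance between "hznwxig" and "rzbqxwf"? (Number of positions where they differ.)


String 1: 'hznwxig'
String 2: 'rzbqxwf'
Compare each position: pos 0: 'h'!='r', pos 1: 'z'=='z', pos 2: 'n'!='b', pos 3: 'w'!='q', pos 4: 'x'=='x', pos 5: 'i'!='w', pos 6: 'g'!='f'
Differing positions: 5
Hamming distance: 5


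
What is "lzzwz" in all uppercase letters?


Input string: 'lzzwz'
Operation: convert each letter to uppercase
Mapping: 'l'->'L', 'z'->'Z', 'z'->'Z', 'w'->'W', 'z'->'Z'
Result: LZZWZ


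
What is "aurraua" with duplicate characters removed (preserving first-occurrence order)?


Input: 'aurraua'
Operation: keep first occurrence of each character
Scan: s[0]='a' new -> keep; s[1]='u' new -> keep; s[2]='r' new -> keep; s[3]='r' seen -> skip; s[4]='a' seen -> skip; s[5]='u' seen -> skip; s[6]='a' seen -> skip
Result: aur


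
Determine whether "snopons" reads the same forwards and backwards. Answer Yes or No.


Input string: 'snopons'
Reversed: 'snopons'
Compare pairs: s[0]='s' vs s[6]='s' (match), s[1]='n' vs s[5]='n' (match), s[2]='o' vs s[4]='o' (match)
Palindrome: Yes


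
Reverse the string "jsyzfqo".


Input string: 'jsyzfqo'
Operation: reverse character order
Original order: 'j' -> 's' -> 'y' -> 'z' -> 'f' -> 'q' -> 'o'
Reversed order: 'o' -> 'q' -> 'f' -> 'z' -> 'y' -> 's' -> 'j'
Result: oqfzysj


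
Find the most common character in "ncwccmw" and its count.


Input: 'ncwccmw'
Operation: tally each character
Counts: 'c':3, 'm':1, 'n':1, 'w':2
Maximum: 'c' appears 3 times


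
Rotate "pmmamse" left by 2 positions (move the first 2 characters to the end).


Input: 'pmmamse', shift = 2
Operation: split at index 2 and swap parts
Front part s[0:2] = 'pm'
Back part s[2:] = 'mamse'
Rotated = back + front = 'mamse' + 'pm'
Result: mamsepm


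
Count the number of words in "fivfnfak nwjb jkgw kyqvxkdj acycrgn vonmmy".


Input string: 'fivfnfak nwjb jkgw kyqvxkdj acycrgn vonmmy'
Operation: split by spaces
Words found: 'fivfnfak', 'nwjb', 'jkgw', 'kyqvxkdj', 'acycrgn', 'vonmmy'
Word count: 6


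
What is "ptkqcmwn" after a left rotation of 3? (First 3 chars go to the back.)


Input: 'ptkqcmwn', shift = 3
Operation: split at index 3 and swap parts
Front part s[0:3] = 'ptk'
Back part s[3:] = 'qcmwn'
Rotated = back + front = 'qcmwn' + 'ptk'
Result: qcmwnptk


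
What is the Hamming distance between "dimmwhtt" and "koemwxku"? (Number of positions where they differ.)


String 1: 'dimmwhtt'
String 2: 'koemwxku'
Compare each position: pos 0: 'd'!='k', pos 1: 'i'!='o', pos 2: 'm'!='e', pos 3: 'm'=='m', pos 4: 'w'=='w', pos 5: 'h'!='x', pos 6: 't'!='k', pos 7: 't'!='u'
Differing positions: 6
Hamming distance: 6


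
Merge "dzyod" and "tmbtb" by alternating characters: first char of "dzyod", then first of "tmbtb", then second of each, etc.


String 1: 'dzyod'
String 2: 'tmbtb'
Operation: alternate characters
Pairs: 'd'+'t', 'z'+'m', 'y'+'b', 'o'+'t', 'd'+'b'
Result: dtzmybotdb


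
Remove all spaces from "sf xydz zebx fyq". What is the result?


Input string: 'sf xydz zebx fyq'
Operation: remove all spaces
Words: 'sf', 'xydz', 'zebx', 'fyq'
Join without spaces: sfxydzzebxfyq


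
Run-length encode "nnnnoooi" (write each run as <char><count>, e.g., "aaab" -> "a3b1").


Input: 'nnnnoooi'
Operation: identify consecutive runs
Runs: 'nnnn' -> n4, 'ooo' -> o3, 'i' -> i1
Encoded: n4o3i1


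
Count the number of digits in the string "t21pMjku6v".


Input string: 't21pMjku6v'
Operation: count digit characters (0-9)
Scan: 't', '2'(digit), '1'(digit), 'p', 'M', 'j', 'k', 'u', '6'(digit), 'v'
Digits found: 3
Result: 3


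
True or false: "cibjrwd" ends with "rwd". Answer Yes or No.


Input string: 'cibjrwd'
Suffix to check: 'rwd'
Last 3 characters of input: 'rwd'
Match: True
Result: Yes


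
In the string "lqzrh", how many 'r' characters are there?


Input string: 'lqzrh'
Target character: 'r'
Scan each position: s[3]='r'
Matches found at indices: 3
Total: 1


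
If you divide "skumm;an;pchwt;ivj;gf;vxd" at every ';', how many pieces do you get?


Input string: 'skumm;an;pchwt;ivj;gf;vxd'
Delimiter: ';'
Split result: 'skumm', 'an', 'pchwt', 'ivj', 'gf', 'vxd'
Number of parts: 6


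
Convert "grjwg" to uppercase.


Input string: 'grjwg'
Operation: convert each letter to uppercase
Mapping: 'g'->'G', 'r'->'R', 'j'->'J', 'w'->'W', 'g'->'G'
Result: GRJWG


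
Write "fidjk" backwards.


Input string: 'fidjk'
Operation: reverse character order
Original order: 'f' -> 'i' -> 'd' -> 'j' -> 'k'
Reversed order: 'k' -> 'j' -> 'd' -> 'i' -> 'f'
Result: kjdif


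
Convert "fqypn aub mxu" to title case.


Input string: 'fqypn aub mxu'
Operation: capitalize first letter of each word
Word transformations: 'fqypn'->'Fqypn', 'aub'->'Aub', 'mxu'->'Mxu'
Result: Fqypn Aub Mxu


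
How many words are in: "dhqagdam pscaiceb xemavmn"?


Input string: 'dhqagdam pscaiceb xemavmn'
Operation: split by spaces
Words found: 'dhqagdam', 'pscaiceb', 'xemavmn'
Word count: 3


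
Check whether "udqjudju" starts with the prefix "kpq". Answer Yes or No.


Input string: 'udqjudju'
Prefix to check: 'kpq'
First 3 characters of input: 'udq'
Match: False
Result: No


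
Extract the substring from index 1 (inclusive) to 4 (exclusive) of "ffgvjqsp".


Input string: 'ffgvjqsp'
Operation: slice [1:4]
Extract characters: s[1]='f', s[2]='g', s[3]='v'
Result: fgv


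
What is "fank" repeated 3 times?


Input string: 'fank'
Operation: repeat 3 times
Concatenation: 'fank' + 'fank' + 'fank'
Result: fankfankfank


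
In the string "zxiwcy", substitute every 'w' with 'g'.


Input string: 'zxiwcy'
Operation: replace 'w' with 'g'
Positions of 'w': 3
After replacement: zxigcy


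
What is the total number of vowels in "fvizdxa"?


Input string: 'fvizdxa'
Operation: count vowels (a, e, i, o, u)
Scan: s[0]='f', s[1]='v', s[2]='i' (vowel), s[3]='z', s[4]='d', s[5]='x', s[6]='a' (vowel)
Vowels found: 2
Result: 2


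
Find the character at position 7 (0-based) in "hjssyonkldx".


Input string: 'hjssyonkldx'
Operation: get character at index 7
Index mapping: s[0]='h', s[1]='j', s[2]='s', s[3]='s', s[4]='y', s[5]='o', s[6]='n', s[7]='k'
Result: 'k'


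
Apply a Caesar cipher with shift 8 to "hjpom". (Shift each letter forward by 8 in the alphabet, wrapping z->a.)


Input: 'hjpom', shift = 8
Operation: for each letter, (position + 8) mod 26
Mapping: 'h'(7+8=15)->'p', 'j'(9+8=17)->'r', 'p'(15+8=23)->'x', 'o'(14+8=22)->'w', 'm'(12+8=20)->'u'
Result: prxwu


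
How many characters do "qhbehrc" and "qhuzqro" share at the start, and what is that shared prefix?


String 1: 'qhbehrc'
String 2: 'qhuzqro'
Compare position by position:
pos 0: 'q' vs 'q' match
pos 1: 'h' vs 'h' match
pos 2: 'b' vs 'u' differ -> stop
Longest common prefix: "qh" (length 2)


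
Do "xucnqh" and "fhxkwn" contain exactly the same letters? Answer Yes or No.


String 1: 'xucnqh' -> sorted: 'chnqux'
String 2: 'fhxkwn' -> sorted: 'fhknwx'
Compare sorted forms: 'chnqux' != 'fhknwx'
Anagram: No


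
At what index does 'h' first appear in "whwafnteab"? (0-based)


Input string: 'whwafnteab'
Target: 'h'
Scanning left to right: s[0]='w', s[1]='h'
First match at index: 1


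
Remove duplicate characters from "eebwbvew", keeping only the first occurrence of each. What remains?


Input: 'eebwbvew'
Operation: keep first occurrence of each character
Scan: s[0]='e' new -> keep; s[1]='e' seen -> skip; s[2]='b' new -> keep; s[3]='w' new -> keep; s[4]='b' seen -> skip; s[5]='v' new -> keep; s[6]='e' seen -> skip; s[7]='w' seen -> skip
Result: ebwv


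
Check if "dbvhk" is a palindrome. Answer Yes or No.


Input string: 'dbvhk'
Reversed: 'khvbd'
Compare pairs: s[0]='d' vs s[4]='k' (mismatch), s[1]='b' vs s[3]='h' (mismatch)
Palindrome: No


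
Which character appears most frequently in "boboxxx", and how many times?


Input: 'boboxxx'
Operation: tally each character
Counts: 'b':2, 'o':2, 'x':3
Maximum: 'x' appears 3 times


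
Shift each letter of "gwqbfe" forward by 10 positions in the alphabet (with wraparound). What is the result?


Input: 'gwqbfe', shift = 10
Operation: for each letter, (position + 10) mod 26
Mapping: 'g'(6+10=16)->'q', 'w'(22+10=32, 32 mod 26=6)->'g', 'q'(16+10=26, 26 mod 26=0)->'a', 'b'(1+10=11)->'l', 'f'(5+10=15)->'p', 'e'(4+10=14)->'o'
Result: qgalpo


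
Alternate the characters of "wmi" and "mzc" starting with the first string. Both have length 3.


String 1: 'wmi'
String 2: 'mzc'
Operation: alternate characters
Pairs: 'w'+'m', 'm'+'z', 'i'+'c'
Result: wmmzic


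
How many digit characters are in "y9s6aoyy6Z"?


Input string: 'y9s6aoyy6Z'
Operation: count digit characters (0-9)
Scan: 'y', '9'(digit), 's', '6'(digit), 'a', 'o', 'y', 'y', '6'(digit), 'Z'
Digits found: 3
Result: 3


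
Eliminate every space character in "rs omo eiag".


Input string: 'rs omo eiag'
Operation: remove all spaces
Words: 'rs', 'omo', 'eiag'
Join without spaces: rsomoeiag


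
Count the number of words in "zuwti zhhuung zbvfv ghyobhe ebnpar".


Input string: 'zuwti zhhuung zbvfv ghyobhe ebnpar'
Operation: split by spaces
Words found: 'zuwti', 'zhhuung', 'zbvfv', 'ghyobhe', 'ebnpar'
Word count: 5


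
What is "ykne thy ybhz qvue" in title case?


Input string: 'ykne thy ybhz qvue'
Operation: capitalize first letter of each word
Word transformations: 'ykne'->'Ykne', 'thy'->'Thy', 'ybhz'->'Ybhz', 'qvue'->'Qvue'
Result: Ykne Thy Ybhz Qvue


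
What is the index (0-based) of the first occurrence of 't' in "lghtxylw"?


Input string: 'lghtxylw'
Target: 't'
Scanning left to right: s[0]='l', s[1]='g', s[2]='h', s[3]='t'
First match at index: 3


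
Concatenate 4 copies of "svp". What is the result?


Input string: 'svp'
Operation: repeat 4 times
Concatenation: 'svp' + 'svp' + 'svp' + 'svp'
Result: svpsvpsvpsvp


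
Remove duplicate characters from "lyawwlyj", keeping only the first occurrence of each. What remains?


Input: 'lyawwlyj'
Operation: keep first occurrence of each character
Scan: s[0]='l' new -> keep; s[1]='y' new -> keep; s[2]='a' new -> keep; s[3]='w' new -> keep; s[4]='w' seen -> skip; s[5]='l' seen -> skip; s[6]='y' seen -> skip; s[7]='j' new -> keep
Result: lyawj


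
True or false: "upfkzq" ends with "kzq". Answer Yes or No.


Input string: 'upfkzq'
Suffix to check: 'kzq'
Last 3 characters of input: 'kzq'
Match: True
Result: Yes


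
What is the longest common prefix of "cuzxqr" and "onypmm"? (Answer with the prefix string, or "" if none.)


String 1: 'cuzxqr'
String 2: 'onypmm'
Compare position by position:
pos 0: 'c' vs 'o' differ -> stop
Longest common prefix: "" (length 0)


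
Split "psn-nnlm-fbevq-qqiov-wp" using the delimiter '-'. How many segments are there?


Input string: 'psn-nnlm-fbevq-qqiov-wp'
Delimiter: '-'
Split result: 'psn', 'nnlm', 'fbevq', 'qqiov', 'wp'
Number of parts: 5


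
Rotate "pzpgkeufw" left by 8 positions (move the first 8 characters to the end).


Input: 'pzpgkeufw', shift = 8
Operation: split at index 8 and swap parts
Front part s[0:8] = 'pzpgkeuf'
Back part s[8:] = 'w'
Rotated = back + front = 'w' + 'pzpgkeuf'
Result: wpzpgkeuf


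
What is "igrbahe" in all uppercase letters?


Input string: 'igrbahe'
Operation: convert each letter to uppercase
Mapping: 'i'->'I', 'g'->'G', 'r'->'R', 'b'->'B', 'a'->'A', 'h'->'H', 'e'->'E'
Result: IGRBAHE


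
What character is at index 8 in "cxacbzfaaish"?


Input string: 'cxacbzfaaish'
Operation: get character at index 8
Index mapping: s[0]='c', s[1]='x', s[2]='a', s[3]='c', s[4]='b', s[5]='z', s[6]='f', s[7]='a', s[8]='a'
Result: 'a'


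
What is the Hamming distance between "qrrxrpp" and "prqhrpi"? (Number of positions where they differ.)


String 1: 'qrrxrpp'
String 2: 'prqhrpi'
Compare each position: pos 0: 'q'!='p', pos 1: 'r'=='r', pos 2: 'r'!='q', pos 3: 'x'!='h', pos 4: 'r'=='r', pos 5: 'p'=='p', pos 6: 'p'!='i'
Differing positions: 4
Hamming distance: 4


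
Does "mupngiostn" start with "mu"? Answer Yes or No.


Input string: 'mupngiostn'
Prefix to check: 'mu'
First 2 characters of input: 'mu'
Match: True
Result: Yes


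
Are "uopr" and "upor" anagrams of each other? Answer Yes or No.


String 1: 'uopr' -> sorted: 'opru'
String 2: 'upor' -> sorted: 'opru'
Compare sorted forms: 'opru' == 'opru'
Anagram: Yes


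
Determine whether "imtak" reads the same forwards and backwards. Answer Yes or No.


Input string: 'imtak'
Reversed: 'katmi'
Compare pairs: s[0]='i' vs s[4]='k' (mismatch), s[1]='m' vs s[3]='a' (mismatch)
Palindrome: No


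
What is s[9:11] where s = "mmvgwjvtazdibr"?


Input string: 'mmvgwjvtazdibr'
Operation: slice [9:11]
Extract characters: s[9]='z', s[10]='d'
Result: zd


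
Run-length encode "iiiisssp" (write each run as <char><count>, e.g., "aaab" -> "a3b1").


Input: 'iiiisssp'
Operation: identify consecutive runs
Runs: 'iiii' -> i4, 'sss' -> s3, 'p' -> p1
Encoded: i4s3p1


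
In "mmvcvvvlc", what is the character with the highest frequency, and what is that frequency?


Input: 'mmvcvvvlc'
Operation: tally each character
Counts: 'c':2, 'l':1, 'm':2, 'v':4
Maximum: 'v' appears 4 times


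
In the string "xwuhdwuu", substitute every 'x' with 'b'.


Input string: 'xwuhdwuu'
Operation: replace 'x' with 'b'
Positions of 'x': 0
After replacement: bwuhdwuu


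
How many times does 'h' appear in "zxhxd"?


Input string: 'zxhxd'
Target character: 'h'
Scan each position: s[2]='h'
Matches found at indices: 2
Total: 1


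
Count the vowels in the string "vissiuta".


Input string: 'vissiuta'
Operation: count vowels (a, e, i, o, u)
Scan: s[0]='v', s[1]='i' (vowel), s[2]='s', s[3]='s', s[4]='i' (vowel), s[5]='u' (vowel), s[6]='t', s[7]='a' (vowel)
Vowels found: 4
Result: 4


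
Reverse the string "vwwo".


Input string: 'vwwo'
Operation: reverse character order
Original order: 'v' -> 'w' -> 'w' -> 'o'
Reversed order: 'o' -> 'w' -> 'w' -> 'v'
Result: owwv


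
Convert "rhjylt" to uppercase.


Input string: 'rhjylt'
Operation: convert each letter to uppercase
Mapping: 'r'->'R', 'h'->'H', 'j'->'J', 'y'->'Y', 'l'->'L', 't'->'T'
Result: RHJYLT


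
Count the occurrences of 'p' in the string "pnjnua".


Input string: 'pnjnua'
Target character: 'p'
Scan each position: s[0]='p'
Matches found at indices: 0
Total: 1


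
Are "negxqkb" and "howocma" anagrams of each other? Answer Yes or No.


String 1: 'negxqkb' -> sorted: 'begknqx'
String 2: 'howocma' -> sorted: 'achmoow'
Compare sorted forms: 'begknqx' != 'achmoow'
Anagram: No


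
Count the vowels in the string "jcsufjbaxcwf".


Input string: 'jcsufjbaxcwf'
Operation: count vowels (a, e, i, o, u)
Scan: s[0]='j', s[1]='c', s[2]='s', s[3]='u' (vowel), s[4]='f', s[5]='j', s[6]='b', s[7]='a' (vowel), s[8]='x', s[9]='c', s[10]='w', s[11]='f'
Vowels found: 2
Result: 2


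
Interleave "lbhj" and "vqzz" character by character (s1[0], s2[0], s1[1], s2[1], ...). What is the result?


String 1: 'lbhj'
String 2: 'vqzz'
Operation: alternate characters
Pairs: 'l'+'v', 'b'+'q', 'h'+'z', 'j'+'z'
Result: lvbqhzjz


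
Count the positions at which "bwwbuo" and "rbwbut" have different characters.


String 1: 'bwwbuo'
String 2: 'rbwbut'
Compare each position: pos 0: 'b'!='r', pos 1: 'w'!='b', pos 2: 'w'=='w', pos 3: 'b'=='b', pos 4: 'u'=='u', pos 5: 'o'!='t'
Differing positions: 3
Hamming distance: 3


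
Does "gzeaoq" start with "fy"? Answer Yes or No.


Input string: 'gzeaoq'
Prefix to check: 'fy'
First 2 characters of input: 'gz'
Match: False
Result: No


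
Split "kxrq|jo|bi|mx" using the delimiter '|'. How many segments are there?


Input string: 'kxrq|jo|bi|mx'
Delimiter: '|'
Split result: 'kxrq', 'jo', 'bi', 'mx'
Number of parts: 4


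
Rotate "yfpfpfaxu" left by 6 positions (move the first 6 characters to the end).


Input: 'yfpfpfaxu', shift = 6
Operation: split at index 6 and swap parts
Front part s[0:6] = 'yfpfpf'
Back part s[6:] = 'axu'
Rotated = back + front = 'axu' + 'yfpfpf'
Result: axuyfpfpf


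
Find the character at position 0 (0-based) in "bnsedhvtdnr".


Input string: 'bnsedhvtdnr'
Operation: get character at index 0
Index mapping: s[0]='b'
Result: 'b'


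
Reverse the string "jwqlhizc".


Input string: 'jwqlhizc'
Operation: reverse character order
Original order: 'j' -> 'w' -> 'q' -> 'l' -> 'h' -> 'i' -> 'z' -> 'c'
Reversed order: 'c' -> 'z' -> 'i' -> 'h' -> 'l' -> 'q' -> 'w' -> 'j'
Result: czihlqwj


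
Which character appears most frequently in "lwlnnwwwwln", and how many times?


Input: 'lwlnnwwwwln'
Operation: tally each character
Counts: 'l':3, 'n':3, 'w':5
Maximum: 'w' appears 5 times


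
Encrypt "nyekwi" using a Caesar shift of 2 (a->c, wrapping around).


Input: 'nyekwi', shift = 2
Operation: for each letter, (position + 2) mod 26
Mapping: 'n'(13+2=15)->'p', 'y'(24+2=26, 26 mod 26=0)->'a', 'e'(4+2=6)->'g', 'k'(10+2=12)->'m', 'w'(22+2=24)->'y', 'i'(8+2=10)->'k'
Result: pagmyk


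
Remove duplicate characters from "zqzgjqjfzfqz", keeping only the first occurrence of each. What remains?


Input: 'zqzgjqjfzfqz'
Operation: keep first occurrence of each character
Scan: s[0]='z' new -> keep; s[1]='q' new -> keep; s[2]='z' seen -> skip; s[3]='g' new -> keep; s[4]='j' new -> keep; s[5]='q' seen -> skip; s[6]='j' seen -> skip; s[7]='f' new -> keep; s[8]='z' seen -> skip; s[9]='f' seen -> skip; s[10]='q' seen -> skip; s[11]='z' seen -> skip
Result: zqgjf


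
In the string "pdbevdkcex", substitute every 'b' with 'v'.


Input string: 'pdbevdkcex'
Operation: replace 'b' with 'v'
Positions of 'b': 2
After replacement: pdvevdkcex
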